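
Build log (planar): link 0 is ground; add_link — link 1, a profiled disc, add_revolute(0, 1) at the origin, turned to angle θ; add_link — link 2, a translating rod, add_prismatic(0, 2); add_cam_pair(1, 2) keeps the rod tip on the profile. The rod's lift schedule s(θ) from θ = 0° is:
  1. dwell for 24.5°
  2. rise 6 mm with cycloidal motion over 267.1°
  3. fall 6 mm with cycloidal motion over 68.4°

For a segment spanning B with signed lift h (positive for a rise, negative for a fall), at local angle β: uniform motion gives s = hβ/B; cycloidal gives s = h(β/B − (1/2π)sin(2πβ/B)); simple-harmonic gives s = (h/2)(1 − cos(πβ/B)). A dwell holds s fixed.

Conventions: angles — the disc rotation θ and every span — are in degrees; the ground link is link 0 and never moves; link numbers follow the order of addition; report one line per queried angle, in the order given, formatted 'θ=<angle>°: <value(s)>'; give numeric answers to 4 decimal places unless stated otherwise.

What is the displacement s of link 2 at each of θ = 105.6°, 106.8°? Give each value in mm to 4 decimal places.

seg 1 [0°–24.5°] dwell: s stays 0.0000
seg 2 [24.5°–291.6°] cycloidal, h=6: θ=105.6° here. β=81.1, B=267.1. 6·(0.3036 − sin(2π·0.3036)/(2π)) = 0.9206 → s = 0.9206
seg 2 [24.5°–291.6°] cycloidal, h=6: θ=106.8° here. β=82.3, B=267.1. 6·(0.3081 − sin(2π·0.3081)/(2π)) = 0.9568 → s = 0.9568

θ=105.6°: 0.9206
θ=106.8°: 0.9568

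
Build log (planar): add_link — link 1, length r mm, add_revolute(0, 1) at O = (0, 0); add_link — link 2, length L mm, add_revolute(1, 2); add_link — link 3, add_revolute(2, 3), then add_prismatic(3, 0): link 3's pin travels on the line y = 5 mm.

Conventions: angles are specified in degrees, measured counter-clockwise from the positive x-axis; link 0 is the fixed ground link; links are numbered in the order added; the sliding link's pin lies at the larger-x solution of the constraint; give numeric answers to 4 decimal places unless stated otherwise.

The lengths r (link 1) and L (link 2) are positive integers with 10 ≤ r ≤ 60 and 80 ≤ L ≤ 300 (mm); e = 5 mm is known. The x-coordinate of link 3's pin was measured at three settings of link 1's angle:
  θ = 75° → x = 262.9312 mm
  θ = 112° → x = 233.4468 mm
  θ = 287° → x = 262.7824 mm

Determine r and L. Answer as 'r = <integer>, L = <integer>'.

constraint per measurement: (x − r cos θ)² + (r sin θ − e)² = L²
subtracting the θ₁ and θ₂ equations cancels the r² and L² terms:
r = (x₁² − x₂²) / (2[(x₁cos θ₁ + e sin θ₁) − (x₂cos θ₂ + e sin θ₂)]) = 46.9999 → r = 47
L² = (x₁ − r cos θ₁)² + (r sin θ₁ − e)² = 64515.9802 → L = 254.0000 → L = 254
check at θ₃=287°: x = 262.7824 (printed 262.7824) ✓

r = 47, L = 254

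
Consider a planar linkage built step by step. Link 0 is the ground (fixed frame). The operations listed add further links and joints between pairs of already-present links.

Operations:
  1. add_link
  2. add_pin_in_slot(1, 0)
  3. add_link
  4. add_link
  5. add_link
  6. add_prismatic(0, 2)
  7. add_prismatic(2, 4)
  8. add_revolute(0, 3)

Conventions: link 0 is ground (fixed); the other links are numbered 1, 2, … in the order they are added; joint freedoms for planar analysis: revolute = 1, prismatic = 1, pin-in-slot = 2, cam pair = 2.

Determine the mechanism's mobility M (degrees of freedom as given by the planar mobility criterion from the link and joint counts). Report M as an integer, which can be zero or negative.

(L,J1,J2)=(1,0,0); link0 fixed
link1: (2,0,0)
PS 1-0 [J2]: (2,0,1)
link2: (3,0,1)
link3: (4,0,1)
link4: (5,0,1)
P 0-2 [J1]: (5,1,1)
P 2-4 [J1]: (5,2,1)
R 0-3 [J1]: (5,3,1)
Grübler: 3·4 − 2·3 − 1 = 5

M = 5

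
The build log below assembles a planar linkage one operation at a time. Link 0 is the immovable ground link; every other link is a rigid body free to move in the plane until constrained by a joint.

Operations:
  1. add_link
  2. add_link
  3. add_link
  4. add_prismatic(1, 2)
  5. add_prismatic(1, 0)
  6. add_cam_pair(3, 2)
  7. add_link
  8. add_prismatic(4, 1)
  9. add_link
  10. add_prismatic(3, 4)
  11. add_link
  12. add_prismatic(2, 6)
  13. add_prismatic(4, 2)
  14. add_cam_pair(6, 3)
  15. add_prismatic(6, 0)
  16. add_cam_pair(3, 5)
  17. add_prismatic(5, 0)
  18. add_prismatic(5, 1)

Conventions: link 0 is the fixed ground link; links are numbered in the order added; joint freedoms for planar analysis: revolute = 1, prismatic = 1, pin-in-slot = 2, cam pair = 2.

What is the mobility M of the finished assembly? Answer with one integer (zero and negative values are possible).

link 0 = ground. State L|J1|J2 = 1|0|0
+link1  2|0|0
+link2  3|0|0
+link3  4|0|0
P(1,2) f=1→J1  4|1|0
P(1,0) f=1→J1  4|2|0
C(3,2) f=2→J2  4|2|1
+link4  5|2|1
P(4,1) f=1→J1  5|3|1
+link5  6|3|1
P(3,4) f=1→J1  6|4|1
+link6  7|4|1
P(2,6) f=1→J1  7|5|1
P(4,2) f=1→J1  7|6|1
C(6,3) f=2→J2  7|6|2
P(6,0) f=1→J1  7|7|2
C(3,5) f=2→J2  7|7|3
P(5,0) f=1→J1  7|8|3
P(5,1) f=1→J1  7|9|3
M = 3(7−1)−2·9−3 = 18−18−3 = -3

M = -3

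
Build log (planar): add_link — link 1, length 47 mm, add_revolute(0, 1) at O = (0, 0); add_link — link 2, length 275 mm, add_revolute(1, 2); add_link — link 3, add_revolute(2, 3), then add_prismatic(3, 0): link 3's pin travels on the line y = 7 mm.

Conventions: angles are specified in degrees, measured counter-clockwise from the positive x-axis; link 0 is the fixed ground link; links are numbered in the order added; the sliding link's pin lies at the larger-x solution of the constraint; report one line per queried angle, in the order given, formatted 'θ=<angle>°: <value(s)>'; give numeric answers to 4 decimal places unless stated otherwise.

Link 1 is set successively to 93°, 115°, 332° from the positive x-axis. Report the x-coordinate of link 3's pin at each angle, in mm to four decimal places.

geometry: r = 47 mm, L = 275 mm, e = 7 mm
θ=93°: crank pin P = (r cos θ, r sin θ) = (-2.459790, 46.935588)
θ=93°: h = r sin θ − e = 46.935588 − 7 = 39.935588
θ=93°: x = r cos θ + √(L² − h²) = -2.459790 + 272.084819 = 269.625029
θ=115°: crank pin P = (r cos θ, r sin θ) = (-19.863058, 42.596466)
θ=115°: h = r sin θ − e = 42.596466 − 7 = 35.596466
θ=115°: x = r cos θ + √(L² − h²) = -19.863058 + 272.686435 = 252.823376
θ=332°: crank pin P = (r cos θ, r sin θ) = (41.498537, -22.065163)
θ=332°: h = r sin θ − e = -22.065163 − 7 = -29.065163
θ=332°: x = r cos θ + √(L² − h²) = 41.498537 + 273.459716 = 314.958253

θ=93°: 269.6250
θ=115°: 252.8234
θ=332°: 314.9583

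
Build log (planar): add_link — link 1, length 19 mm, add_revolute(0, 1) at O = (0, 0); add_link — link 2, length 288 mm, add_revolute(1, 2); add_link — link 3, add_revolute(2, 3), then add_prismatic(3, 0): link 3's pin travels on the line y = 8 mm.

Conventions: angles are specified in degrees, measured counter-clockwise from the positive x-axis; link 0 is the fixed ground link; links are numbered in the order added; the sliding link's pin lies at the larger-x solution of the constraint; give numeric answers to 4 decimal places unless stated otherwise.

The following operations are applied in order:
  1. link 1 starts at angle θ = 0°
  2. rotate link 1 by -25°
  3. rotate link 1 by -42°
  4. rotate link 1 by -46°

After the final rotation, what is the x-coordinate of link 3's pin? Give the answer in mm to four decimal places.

geometry: r = 19 mm, L = 288 mm, e = 8 mm; θ starts at 0°
rotate link 1 by -25°: θ ← 0° -25° = -25°
rotate link 1 by -42°: θ ← -25° -42° = -67°
rotate link 1 by -46°: θ ← -67° -46° = -113°
crank pin P = (r cos θ, r sin θ) = (-7.423891, -17.489592)
h = r sin θ − e = -17.489592 − 8 = -25.489592
x = r cos θ + √(L² − h²) = -7.423891 + 286.869797 = 279.445906

279.4459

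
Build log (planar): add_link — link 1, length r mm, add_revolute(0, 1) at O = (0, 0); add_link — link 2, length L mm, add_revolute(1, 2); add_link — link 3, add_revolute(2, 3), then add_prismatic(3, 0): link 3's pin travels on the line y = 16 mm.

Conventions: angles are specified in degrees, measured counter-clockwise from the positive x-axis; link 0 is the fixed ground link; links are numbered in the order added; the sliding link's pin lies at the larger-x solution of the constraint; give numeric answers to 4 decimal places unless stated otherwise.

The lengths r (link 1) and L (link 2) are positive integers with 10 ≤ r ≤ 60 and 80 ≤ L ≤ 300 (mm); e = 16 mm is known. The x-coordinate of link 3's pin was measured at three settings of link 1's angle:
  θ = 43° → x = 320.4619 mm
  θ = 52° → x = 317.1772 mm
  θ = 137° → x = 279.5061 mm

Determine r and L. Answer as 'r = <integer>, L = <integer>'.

constraint per measurement: (x − r cos θ)² + (r sin θ − e)² = L²
subtracting the θ₁ and θ₂ equations cancels the r² and L² terms:
r = (x₁² − x₂²) / (2[(x₁cos θ₁ + e sin θ₁) − (x₂cos θ₂ + e sin θ₂)]) = 28.0000 → r = 28
L² = (x₁ − r cos θ₁)² + (r sin θ₁ − e)² = 89999.9830 → L = 300.0000 → L = 300
check at θ₃=137°: x = 279.5061 (printed 279.5061) ✓

r = 28, L = 300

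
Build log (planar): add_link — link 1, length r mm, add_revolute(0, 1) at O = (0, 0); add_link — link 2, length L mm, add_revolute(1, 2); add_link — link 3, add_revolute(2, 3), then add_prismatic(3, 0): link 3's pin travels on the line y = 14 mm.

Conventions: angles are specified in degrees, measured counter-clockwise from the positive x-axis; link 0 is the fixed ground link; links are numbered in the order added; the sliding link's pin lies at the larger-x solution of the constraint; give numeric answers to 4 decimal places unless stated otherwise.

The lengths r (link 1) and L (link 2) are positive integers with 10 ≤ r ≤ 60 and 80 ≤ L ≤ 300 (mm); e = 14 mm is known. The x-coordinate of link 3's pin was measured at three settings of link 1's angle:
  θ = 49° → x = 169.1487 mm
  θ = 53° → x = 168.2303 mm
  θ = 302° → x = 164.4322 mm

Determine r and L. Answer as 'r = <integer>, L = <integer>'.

constraint per measurement: (x − r cos θ)² + (r sin θ − e)² = L²
subtracting the θ₁ and θ₂ equations cancels the r² and L² terms:
r = (x₁² − x₂²) / (2[(x₁cos θ₁ + e sin θ₁) − (x₂cos θ₂ + e sin θ₂)]) = 17.0003 → r = 17
L² = (x₁ − r cos θ₁)² + (r sin θ₁ − e)² = 24964.0089 → L = 158.0000 → L = 158
check at θ₃=302°: x = 164.4322 (printed 164.4322) ✓

r = 17, L = 158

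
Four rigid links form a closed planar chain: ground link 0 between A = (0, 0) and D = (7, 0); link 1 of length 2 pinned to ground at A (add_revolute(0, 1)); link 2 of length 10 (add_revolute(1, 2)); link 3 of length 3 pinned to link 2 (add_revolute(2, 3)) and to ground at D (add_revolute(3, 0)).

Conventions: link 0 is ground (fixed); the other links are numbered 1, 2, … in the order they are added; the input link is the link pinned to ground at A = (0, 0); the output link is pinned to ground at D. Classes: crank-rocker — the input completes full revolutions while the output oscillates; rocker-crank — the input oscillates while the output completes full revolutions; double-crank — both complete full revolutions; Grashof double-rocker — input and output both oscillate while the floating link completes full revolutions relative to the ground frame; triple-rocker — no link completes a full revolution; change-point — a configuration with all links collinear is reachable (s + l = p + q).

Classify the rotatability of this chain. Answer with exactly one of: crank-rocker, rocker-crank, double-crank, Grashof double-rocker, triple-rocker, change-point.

lengths: ground=7, input=2, coupler=10, output=3
sorted: s=2 (shortest), l=10 (longest), p+q=10
s + l = 12 vs p + q = 10
s + l > p + q → non-Grashof → no link fully rotates → triple-rocker

triple-rocker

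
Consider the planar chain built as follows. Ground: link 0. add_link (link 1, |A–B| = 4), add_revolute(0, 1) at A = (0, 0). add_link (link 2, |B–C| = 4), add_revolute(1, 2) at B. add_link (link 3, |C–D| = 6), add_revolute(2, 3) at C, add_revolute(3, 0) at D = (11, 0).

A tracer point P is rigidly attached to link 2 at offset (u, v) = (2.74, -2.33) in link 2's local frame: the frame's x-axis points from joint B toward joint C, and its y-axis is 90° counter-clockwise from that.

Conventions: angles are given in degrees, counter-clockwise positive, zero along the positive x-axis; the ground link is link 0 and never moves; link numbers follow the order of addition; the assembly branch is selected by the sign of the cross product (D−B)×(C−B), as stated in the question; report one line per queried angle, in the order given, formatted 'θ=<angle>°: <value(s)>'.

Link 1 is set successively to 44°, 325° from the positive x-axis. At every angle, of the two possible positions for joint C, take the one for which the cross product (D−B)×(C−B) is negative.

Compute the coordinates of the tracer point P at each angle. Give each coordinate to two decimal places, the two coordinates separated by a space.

A=(0,0), D=(11.00,0)
θ=44°: B = A + 4.00·(cos44°, sin44°) = (2.8774, 2.7786)
θ=44°: |BD| = 8.5848
θ=44°: circle(B,4.00) ∩ circle(D,6.00): a=3.1275, h=2.4937
θ=44°:   candidates: C₊=(6.6437,4.1258) cross=21.408; C₋=(5.0294,-0.5931) cross=-21.408
θ=44°:   branch - wants cross < 0 → take C=(5.0294,-0.5931) (cross=-21.408)
θ=44°: ex = (C−B)/|BC| = (0.5380,-0.8429); ey = (0.8429,0.5380)
θ=44°: P = B + 2.74·ex + -2.33·ey = (2.3874,-0.7846)
θ=325°: B = A + 4.00·(cos325°, sin325°) = (3.2766, -2.2943)
θ=325°: |BD| = 8.0570
θ=325°: circle(B,4.00) ∩ circle(D,6.00): a=2.7873, h=2.8689
θ=325°:   candidates: C₊=(5.1316,1.2496) cross=23.115; C₋=(6.7655,-4.2508) cross=-23.115
θ=325°:   branch - wants cross < 0 → take C=(6.7655,-4.2508) (cross=-23.115)
θ=325°: ex = (C−B)/|BC| = (0.8722,-0.4891); ey = (0.4891,0.8722)
θ=325°: P = B + 2.74·ex + -2.33·ey = (4.5269,-5.6667)

θ=44°: 2.39 -0.78
θ=325°: 4.53 -5.67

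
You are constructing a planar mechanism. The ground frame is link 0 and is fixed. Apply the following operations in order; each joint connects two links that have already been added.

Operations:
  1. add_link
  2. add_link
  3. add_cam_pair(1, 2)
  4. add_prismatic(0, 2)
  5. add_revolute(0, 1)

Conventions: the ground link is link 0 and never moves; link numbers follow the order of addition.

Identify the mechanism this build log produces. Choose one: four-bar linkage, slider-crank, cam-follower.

links: 3 (incl. ground); joints: 1 revolute, 1 prismatic, 1 higher (cam) pair, forming one closed loop
3 links, revolute + prismatic + higher pair in one loop → cam-follower

cam-follower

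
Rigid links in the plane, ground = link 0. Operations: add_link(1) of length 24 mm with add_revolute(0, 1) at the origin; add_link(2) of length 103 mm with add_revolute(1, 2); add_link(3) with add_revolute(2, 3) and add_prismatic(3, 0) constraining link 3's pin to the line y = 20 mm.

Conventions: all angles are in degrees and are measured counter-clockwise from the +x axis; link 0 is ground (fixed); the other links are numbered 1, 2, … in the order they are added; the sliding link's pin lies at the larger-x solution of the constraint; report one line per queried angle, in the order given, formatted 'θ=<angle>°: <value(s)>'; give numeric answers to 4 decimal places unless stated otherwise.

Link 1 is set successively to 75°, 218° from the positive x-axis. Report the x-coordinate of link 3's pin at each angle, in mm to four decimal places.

geometry: r = 24 mm, L = 103 mm, e = 20 mm
θ=75°: crank pin P = (r cos θ, r sin θ) = (6.211657, 23.182220)
θ=75°: h = r sin θ − e = 23.182220 − 20 = 3.182220
θ=75°: x = r cos θ + √(L² − h²) = 6.211657 + 102.950830 = 109.162487
θ=218°: crank pin P = (r cos θ, r sin θ) = (-18.912258, -14.775875)
θ=218°: h = r sin θ − e = -14.775875 − 20 = -34.775875
θ=218°: x = r cos θ + √(L² − h²) = -18.912258 + 96.951733 = 78.039475

θ=75°: 109.1625
θ=218°: 78.0395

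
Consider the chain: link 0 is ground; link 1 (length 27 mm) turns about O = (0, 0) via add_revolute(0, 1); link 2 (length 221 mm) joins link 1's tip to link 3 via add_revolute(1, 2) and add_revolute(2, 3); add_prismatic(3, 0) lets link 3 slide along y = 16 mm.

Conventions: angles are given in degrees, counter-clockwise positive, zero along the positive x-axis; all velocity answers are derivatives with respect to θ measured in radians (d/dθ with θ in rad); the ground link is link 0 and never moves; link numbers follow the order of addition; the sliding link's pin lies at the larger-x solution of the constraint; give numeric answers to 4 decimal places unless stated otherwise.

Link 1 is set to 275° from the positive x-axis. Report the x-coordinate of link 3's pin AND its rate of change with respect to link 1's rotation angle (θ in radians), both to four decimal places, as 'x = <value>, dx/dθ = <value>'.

geometry: r = 27 mm, L = 221 mm, e = 16 mm
crank pin P = (r cos θ, r sin θ) = (2.353205, -26.897257)
h = r sin θ − e = -26.897257 − 16 = -42.897257
x = r cos θ + √(L² − h²) = 2.353205 + 216.796737 = 219.149942
dx/dθ = −r sin θ − h·r cos θ/√(L² − h²) (θ in radians; h = -42.897257) = 27.362882

x = 219.1499, dx/dθ = 27.3629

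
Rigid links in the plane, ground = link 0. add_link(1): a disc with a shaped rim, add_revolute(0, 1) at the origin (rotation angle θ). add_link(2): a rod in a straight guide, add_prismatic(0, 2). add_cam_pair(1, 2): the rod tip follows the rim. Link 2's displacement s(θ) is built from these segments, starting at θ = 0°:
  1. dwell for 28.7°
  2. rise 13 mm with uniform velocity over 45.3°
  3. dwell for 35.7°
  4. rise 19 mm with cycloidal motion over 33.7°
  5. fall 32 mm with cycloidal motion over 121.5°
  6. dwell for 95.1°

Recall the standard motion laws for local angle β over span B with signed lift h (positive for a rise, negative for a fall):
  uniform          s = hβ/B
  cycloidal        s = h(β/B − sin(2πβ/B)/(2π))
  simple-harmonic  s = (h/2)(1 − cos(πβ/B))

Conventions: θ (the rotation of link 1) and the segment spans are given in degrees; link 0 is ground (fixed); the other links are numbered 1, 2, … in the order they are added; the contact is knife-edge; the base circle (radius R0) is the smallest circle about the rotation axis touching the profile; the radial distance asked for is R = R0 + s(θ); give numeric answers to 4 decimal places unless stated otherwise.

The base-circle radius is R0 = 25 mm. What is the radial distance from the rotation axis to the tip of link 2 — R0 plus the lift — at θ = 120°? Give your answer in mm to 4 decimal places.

segment 1 (0° to 28.7°, dwell): s unchanged at 0.0000
segment 2 (28.7° to 74°, uniform, h = 13) is passed completely: s = 0.0000 + (13) = 13.0000
segment 3 (74° to 109.7°, dwell): s unchanged at 13.0000
θ = 120° falls in segment 4 (109.7° to 143.4°, cycloidal, h = 19): β = 120 − 109.7 = 10.3°, B = 33.7°; Δs = 19·(0.3056 − sin(2π·0.3056)/(2π)) = 2.9661; s = 13.0000 + 2.9661 = 15.9661
R = R0 + s = 25 + 15.9661 = 40.9661

40.9661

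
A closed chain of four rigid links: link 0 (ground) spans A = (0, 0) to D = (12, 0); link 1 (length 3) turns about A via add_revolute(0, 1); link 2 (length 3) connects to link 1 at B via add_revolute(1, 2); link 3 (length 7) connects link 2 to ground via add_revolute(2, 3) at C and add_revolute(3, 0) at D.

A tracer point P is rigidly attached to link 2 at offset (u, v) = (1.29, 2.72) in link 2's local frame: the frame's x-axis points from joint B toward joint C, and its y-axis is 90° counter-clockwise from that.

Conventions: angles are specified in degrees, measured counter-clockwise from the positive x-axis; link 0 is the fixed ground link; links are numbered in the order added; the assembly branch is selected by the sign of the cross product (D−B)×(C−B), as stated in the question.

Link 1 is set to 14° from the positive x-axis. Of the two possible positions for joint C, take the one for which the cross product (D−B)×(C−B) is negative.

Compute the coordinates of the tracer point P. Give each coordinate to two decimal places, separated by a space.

A=(0,0), D=(12.00,0)
B = A + 3.00·(cos14°, sin14°) = (2.9109, 0.7258)
|BD| = 9.1180
circle(B,3.00) ∩ circle(D,7.00): a=2.3656, h=1.8450
  candidates: C₊=(5.4158,2.3766) cross=16.823; C₋=(5.1221,-1.3017) cross=-16.823
  branch - wants cross < 0 → take C=(5.1221,-1.3017) (cross=-16.823)
ex = (C−B)/|BC| = (0.7371,-0.6758); ey = (0.6758,0.7371)
P = B + 1.29·ex + 2.72·ey = (5.6999,1.8588)

5.70 1.86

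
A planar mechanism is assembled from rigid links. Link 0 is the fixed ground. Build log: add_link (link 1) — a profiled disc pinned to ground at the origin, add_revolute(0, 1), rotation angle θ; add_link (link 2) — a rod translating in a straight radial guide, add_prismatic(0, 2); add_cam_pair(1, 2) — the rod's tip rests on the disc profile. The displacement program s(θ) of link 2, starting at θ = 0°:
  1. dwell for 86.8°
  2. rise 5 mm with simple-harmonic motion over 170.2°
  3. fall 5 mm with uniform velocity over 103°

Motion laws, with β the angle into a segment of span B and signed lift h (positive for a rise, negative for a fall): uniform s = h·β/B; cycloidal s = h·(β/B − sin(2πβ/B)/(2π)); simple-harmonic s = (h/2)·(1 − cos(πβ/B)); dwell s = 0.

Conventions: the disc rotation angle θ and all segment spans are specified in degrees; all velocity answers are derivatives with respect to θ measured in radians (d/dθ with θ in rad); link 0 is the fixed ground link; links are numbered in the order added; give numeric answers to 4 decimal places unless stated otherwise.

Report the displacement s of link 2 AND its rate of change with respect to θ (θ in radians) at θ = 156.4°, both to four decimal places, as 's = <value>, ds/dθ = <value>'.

seg 1 [0°–86.8°] dwell: s stays 0.0000
seg 2 [86.8°–257°] simple-harmonic, h=5: θ=156.4° here. β=69.6, B=170.2. 5/2·(1 − cos(π·0.4089)) = 1.7945 → s = 1.7945
velocity in seg [86.8°–257°] (simple-harmonic), θ in radians: β = 69.6° = 1.2147 rad, B = 170.2° = 2.9706 rad; ds/dθ = (πh/(2B)) sin(πβ/B) = (π·5/(2·2.9706)) sin(π·0.4089) = 2.536475 mm/rad

s = 1.7945, ds/dθ = 2.5365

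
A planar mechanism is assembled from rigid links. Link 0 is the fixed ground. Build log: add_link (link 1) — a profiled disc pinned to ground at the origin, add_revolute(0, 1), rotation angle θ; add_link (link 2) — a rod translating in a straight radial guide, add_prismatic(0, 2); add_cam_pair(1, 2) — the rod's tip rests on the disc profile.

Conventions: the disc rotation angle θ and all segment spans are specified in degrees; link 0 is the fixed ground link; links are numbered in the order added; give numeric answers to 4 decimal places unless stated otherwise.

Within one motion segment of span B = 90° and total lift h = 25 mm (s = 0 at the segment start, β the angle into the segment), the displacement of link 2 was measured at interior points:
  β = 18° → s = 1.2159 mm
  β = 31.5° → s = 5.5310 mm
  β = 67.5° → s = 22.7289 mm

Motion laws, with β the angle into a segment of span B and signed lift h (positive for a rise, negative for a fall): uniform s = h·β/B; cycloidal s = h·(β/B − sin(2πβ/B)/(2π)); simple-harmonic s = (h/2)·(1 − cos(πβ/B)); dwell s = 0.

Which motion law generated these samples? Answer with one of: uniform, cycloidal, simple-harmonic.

candidates at β/B = r: uniform s = h·r (linear in β); cycloidal s = h·(r − sin(2πr)/(2π)); simple-harmonic s = (h/2)(1 − cos(πr))
β=18°: printed 1.2159 | uniform 5.0000, cycloidal 1.2159, simple-harmonic 2.3873
β=31.5°: printed 5.5310 | uniform 8.7500, cycloidal 5.5310, simple-harmonic 6.8251
β=67.5°: printed 22.7289 | uniform 18.7500, cycloidal 22.7289, simple-harmonic 21.3388
only one law matches every sample → cycloidal

cycloidal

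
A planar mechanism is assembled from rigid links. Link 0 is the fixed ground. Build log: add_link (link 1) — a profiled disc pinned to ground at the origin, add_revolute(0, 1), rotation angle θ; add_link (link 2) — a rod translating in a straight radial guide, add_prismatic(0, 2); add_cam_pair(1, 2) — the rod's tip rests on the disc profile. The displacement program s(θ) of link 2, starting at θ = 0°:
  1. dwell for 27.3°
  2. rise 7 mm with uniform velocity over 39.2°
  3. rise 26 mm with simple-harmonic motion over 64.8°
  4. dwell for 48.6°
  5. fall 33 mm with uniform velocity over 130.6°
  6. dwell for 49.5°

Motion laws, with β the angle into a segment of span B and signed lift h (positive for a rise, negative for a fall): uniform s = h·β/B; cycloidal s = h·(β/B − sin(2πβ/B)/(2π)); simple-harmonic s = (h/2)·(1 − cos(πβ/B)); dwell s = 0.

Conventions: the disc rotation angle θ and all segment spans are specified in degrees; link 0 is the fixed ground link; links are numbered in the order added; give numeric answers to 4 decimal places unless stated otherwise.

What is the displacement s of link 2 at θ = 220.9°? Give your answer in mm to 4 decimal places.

seg 1 [0°–27.3°] dwell: s stays 0.0000
seg 2 [27.3°–66.5°] uniform, h=7: full span → s += 7 → s = 7.0000
seg 3 [66.5°–131.3°] simple-harmonic, h=26: full span → s += 26 → s = 33.0000
seg 4 [131.3°–179.9°] dwell: s stays 33.0000
seg 5 [179.9°–310.5°] uniform, h=-33: θ=220.9° here. β=41, B=130.6. -33·41/130.6 = -10.3599 → s = 22.6401

22.6401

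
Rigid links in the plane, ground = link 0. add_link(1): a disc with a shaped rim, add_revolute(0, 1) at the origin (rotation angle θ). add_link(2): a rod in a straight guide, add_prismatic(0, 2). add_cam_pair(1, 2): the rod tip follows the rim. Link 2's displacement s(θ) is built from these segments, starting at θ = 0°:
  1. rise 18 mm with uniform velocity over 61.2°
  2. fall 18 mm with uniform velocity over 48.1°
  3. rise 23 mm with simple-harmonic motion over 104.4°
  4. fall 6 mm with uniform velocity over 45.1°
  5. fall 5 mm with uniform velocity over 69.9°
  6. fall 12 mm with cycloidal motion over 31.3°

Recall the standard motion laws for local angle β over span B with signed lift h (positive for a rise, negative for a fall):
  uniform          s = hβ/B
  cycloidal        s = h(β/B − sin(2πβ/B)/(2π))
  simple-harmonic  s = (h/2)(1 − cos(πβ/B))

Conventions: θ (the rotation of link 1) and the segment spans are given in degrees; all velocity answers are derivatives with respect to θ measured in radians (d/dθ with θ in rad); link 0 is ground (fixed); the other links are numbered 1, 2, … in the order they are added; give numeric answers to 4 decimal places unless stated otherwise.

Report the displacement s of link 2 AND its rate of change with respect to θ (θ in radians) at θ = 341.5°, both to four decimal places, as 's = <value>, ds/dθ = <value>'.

segment 1 (0° to 61.2°, uniform, h = 18) is passed completely: s = 0.0000 + (18) = 18.0000
segment 2 (61.2° to 109.3°, uniform, h = -18) is passed completely: s = 18.0000 + (-18) = 0.0000
segment 3 (109.3° to 213.7°, simple-harmonic, h = 23) is passed completely: s = 0.0000 + (23) = 23.0000
segment 4 (213.7° to 258.8°, uniform, h = -6) is passed completely: s = 23.0000 + (-6) = 17.0000
segment 5 (258.8° to 328.7°, uniform, h = -5) is passed completely: s = 17.0000 + (-5) = 12.0000
θ = 341.5° falls in segment 6 (328.7° to 360°, cycloidal, h = -12): β = 341.5 − 328.7 = 12.8°, B = 31.3°; Δs = -12·(0.4089 − sin(2π·0.4089)/(2π)) = -3.8733; s = 12.0000 − 3.8733 = 8.1267
velocity in seg [328.7°–360°] (cycloidal), θ in radians: β = 12.8° = 0.2234 rad, B = 31.3° = 0.5463 rad; ds/dθ = (h/B)(1 − cos(2πβ/B)) = ((-12)/0.5463)(1 − cos(2π·0.4089)) = -40.434928 mm/rad

s = 8.1267, ds/dθ = -40.4349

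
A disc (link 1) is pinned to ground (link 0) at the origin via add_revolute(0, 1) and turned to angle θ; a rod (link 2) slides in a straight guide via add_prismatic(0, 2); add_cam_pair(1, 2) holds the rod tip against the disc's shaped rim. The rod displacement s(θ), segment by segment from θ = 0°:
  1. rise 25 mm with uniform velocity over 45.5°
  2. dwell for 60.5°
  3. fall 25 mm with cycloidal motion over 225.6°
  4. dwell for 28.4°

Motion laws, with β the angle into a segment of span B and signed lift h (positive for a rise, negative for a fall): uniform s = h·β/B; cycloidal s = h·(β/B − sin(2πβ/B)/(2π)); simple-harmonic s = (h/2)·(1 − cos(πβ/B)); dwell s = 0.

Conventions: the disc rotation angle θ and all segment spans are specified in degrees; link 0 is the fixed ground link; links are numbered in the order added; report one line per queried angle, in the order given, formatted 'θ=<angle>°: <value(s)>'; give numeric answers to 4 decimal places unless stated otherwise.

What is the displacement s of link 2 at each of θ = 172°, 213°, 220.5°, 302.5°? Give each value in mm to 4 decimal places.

segment 1 (0° to 45.5°, uniform, h = 25) is passed completely: s = 0.0000 + (25) = 25.0000
segment 2 (45.5° to 106°, dwell): s unchanged at 25.0000
θ = 172° falls in segment 3 (106° to 331.6°, cycloidal, h = -25): β = 172 − 106 = 66°, B = 225.6°; Δs = -25·(0.2926 − sin(2π·0.2926)/(2π)) = -3.4763; s = 25.0000 − 3.4763 = 21.5237
θ = 213° falls in segment 3 (106° to 331.6°, cycloidal, h = -25): β = 213 − 106 = 107°, B = 225.6°; Δs = -25·(0.4743 − sin(2π·0.4743)/(2π)) = -11.2173; s = 25.0000 − 11.2173 = 13.7827
θ = 220.5° falls in segment 3 (106° to 331.6°, cycloidal, h = -25): β = 220.5 − 106 = 114.5°, B = 225.6°; Δs = -25·(0.5075 − sin(2π·0.5075)/(2π)) = -12.8767; s = 25.0000 − 12.8767 = 12.1233
θ = 302.5° falls in segment 3 (106° to 331.6°, cycloidal, h = -25): β = 302.5 − 106 = 196.5°, B = 225.6°; Δs = -25·(0.8710 − sin(2π·0.8710)/(2π)) = -24.6584; s = 25.0000 − 24.6584 = 0.3416

θ=172°: 21.5237
θ=213°: 13.7827
θ=220.5°: 12.1233
θ=302.5°: 0.3416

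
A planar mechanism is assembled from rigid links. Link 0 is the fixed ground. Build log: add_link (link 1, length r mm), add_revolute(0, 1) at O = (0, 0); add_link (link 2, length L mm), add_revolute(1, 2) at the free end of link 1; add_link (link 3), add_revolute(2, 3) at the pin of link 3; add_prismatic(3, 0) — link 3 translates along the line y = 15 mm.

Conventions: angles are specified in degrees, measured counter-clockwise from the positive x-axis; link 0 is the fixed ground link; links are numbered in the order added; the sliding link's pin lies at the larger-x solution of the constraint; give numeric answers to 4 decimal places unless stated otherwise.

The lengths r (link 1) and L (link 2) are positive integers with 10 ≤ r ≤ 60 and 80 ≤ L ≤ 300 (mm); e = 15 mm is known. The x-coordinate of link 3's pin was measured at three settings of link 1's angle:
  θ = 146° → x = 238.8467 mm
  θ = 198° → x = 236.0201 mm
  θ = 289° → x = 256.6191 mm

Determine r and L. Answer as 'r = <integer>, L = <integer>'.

constraint per measurement: (x − r cos θ)² + (r sin θ − e)² = L²
subtracting the θ₁ and θ₂ equations cancels the r² and L² terms:
r = (x₁² − x₂²) / (2[(x₁cos θ₁ + e sin θ₁) − (x₂cos θ₂ + e sin θ₂)]) = 16.9998 → r = 17
L² = (x₁ − r cos θ₁)² + (r sin θ₁ − e)² = 64008.9959 → L = 253.0000 → L = 253
check at θ₃=289°: x = 256.6191 (printed 256.6191) ✓

r = 17, L = 253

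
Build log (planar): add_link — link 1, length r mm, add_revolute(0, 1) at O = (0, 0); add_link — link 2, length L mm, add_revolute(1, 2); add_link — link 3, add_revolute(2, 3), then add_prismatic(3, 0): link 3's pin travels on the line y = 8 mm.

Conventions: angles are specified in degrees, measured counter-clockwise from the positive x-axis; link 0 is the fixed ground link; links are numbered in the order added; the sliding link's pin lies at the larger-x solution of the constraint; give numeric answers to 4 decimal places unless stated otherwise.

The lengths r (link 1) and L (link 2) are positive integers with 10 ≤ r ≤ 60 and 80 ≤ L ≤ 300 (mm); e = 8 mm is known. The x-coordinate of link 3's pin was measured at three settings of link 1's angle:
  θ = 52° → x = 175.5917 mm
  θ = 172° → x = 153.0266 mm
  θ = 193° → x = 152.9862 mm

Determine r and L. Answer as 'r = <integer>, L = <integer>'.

constraint per measurement: (x − r cos θ)² + (r sin θ − e)² = L²
subtracting the θ₁ and θ₂ equations cancels the r² and L² terms:
r = (x₁² − x₂²) / (2[(x₁cos θ₁ + e sin θ₁) − (x₂cos θ₂ + e sin θ₂)]) = 14.0000 → r = 14
L² = (x₁ − r cos θ₁)² + (r sin θ₁ − e)² = 27888.9894 → L = 167.0000 → L = 167
check at θ₃=193°: x = 152.9862 (printed 152.9862) ✓

r = 14, L = 167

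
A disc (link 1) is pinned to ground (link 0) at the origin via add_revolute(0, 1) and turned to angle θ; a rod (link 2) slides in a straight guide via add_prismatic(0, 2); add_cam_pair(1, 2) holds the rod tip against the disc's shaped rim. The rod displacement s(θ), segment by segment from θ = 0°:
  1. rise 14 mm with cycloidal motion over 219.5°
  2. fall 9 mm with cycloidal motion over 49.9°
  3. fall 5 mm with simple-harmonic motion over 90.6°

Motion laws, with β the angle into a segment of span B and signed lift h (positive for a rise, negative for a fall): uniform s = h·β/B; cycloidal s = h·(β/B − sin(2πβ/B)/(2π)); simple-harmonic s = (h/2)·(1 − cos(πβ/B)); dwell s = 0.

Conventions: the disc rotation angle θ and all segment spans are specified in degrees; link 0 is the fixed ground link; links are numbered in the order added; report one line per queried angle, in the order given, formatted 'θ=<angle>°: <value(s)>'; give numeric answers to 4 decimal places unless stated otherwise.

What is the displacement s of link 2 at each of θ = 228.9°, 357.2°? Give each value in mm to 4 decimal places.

segment 1 (0° to 219.5°, cycloidal, h = 14) is passed completely: s = 0.0000 + (14) = 14.0000
θ = 228.9° falls in segment 2 (219.5° to 269.4°, cycloidal, h = -9): β = 228.9 − 219.5 = 9.4°, B = 49.9°; Δs = -9·(0.1884 − sin(2π·0.1884)/(2π)) = -0.3690; s = 14.0000 − 0.3690 = 13.6310
segment 2 (219.5° to 269.4°, cycloidal, h = -9) is passed completely: s = 14.0000 + (-9) = 5.0000
θ = 357.2° falls in segment 3 (269.4° to 360°, simple-harmonic, h = -5): β = 357.2 − 269.4 = 87.8°, B = 90.6°; Δs = -5/2·(1 − cos(π·0.9691)) = -4.9882; s = 5.0000 − 4.9882 = 0.0118

θ=228.9°: 13.6310
θ=357.2°: 0.0118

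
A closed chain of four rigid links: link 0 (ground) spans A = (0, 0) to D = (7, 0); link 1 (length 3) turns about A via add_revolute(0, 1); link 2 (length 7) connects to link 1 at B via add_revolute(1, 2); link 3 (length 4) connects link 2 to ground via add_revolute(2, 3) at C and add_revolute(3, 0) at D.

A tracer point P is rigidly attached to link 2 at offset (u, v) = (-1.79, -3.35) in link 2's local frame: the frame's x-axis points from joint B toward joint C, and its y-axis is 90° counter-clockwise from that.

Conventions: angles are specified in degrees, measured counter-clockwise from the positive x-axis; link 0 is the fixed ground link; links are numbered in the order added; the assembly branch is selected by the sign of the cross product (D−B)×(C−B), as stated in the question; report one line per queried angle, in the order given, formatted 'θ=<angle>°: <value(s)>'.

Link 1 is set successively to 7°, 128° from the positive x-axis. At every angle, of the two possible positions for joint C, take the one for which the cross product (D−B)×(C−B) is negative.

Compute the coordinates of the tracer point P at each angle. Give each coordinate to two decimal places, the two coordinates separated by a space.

A=(0,0), D=(7.00,0)
θ=7°: B = A + 3.00·(cos7°, sin7°) = (2.9776, 0.3656)
θ=7°: |BD| = 4.0389
θ=7°: circle(B,7.00) ∩ circle(D,4.00): a=6.1047, h=3.4253
θ=7°:   candidates: C₊=(9.3673,3.2242) cross=13.835; C₋=(8.7472,-3.5982) cross=-13.835
θ=7°:   branch - wants cross < 0 → take C=(8.7472,-3.5982) (cross=-13.835)
θ=7°: ex = (C−B)/|BC| = (0.8242,-0.5663); ey = (0.5663,0.8242)
θ=7°: P = B + -1.79·ex + -3.35·ey = (-0.3947,-1.3819)
θ=128°: B = A + 3.00·(cos128°, sin128°) = (-1.8470, 2.3640)
θ=128°: |BD| = 9.1574
θ=128°: circle(B,7.00) ∩ circle(D,4.00): a=6.3805, h=2.8791
θ=128°:   candidates: C₊=(5.0605,3.4983) cross=26.365; C₋=(3.5740,-2.0646) cross=-26.365
θ=128°:   branch - wants cross < 0 → take C=(3.5740,-2.0646) (cross=-26.365)
θ=128°: ex = (C−B)/|BC| = (0.7744,-0.6327); ey = (0.6327,0.7744)
θ=128°: P = B + -1.79·ex + -3.35·ey = (-5.3526,0.9022)

θ=7°: -0.39 -1.38
θ=128°: -5.35 0.90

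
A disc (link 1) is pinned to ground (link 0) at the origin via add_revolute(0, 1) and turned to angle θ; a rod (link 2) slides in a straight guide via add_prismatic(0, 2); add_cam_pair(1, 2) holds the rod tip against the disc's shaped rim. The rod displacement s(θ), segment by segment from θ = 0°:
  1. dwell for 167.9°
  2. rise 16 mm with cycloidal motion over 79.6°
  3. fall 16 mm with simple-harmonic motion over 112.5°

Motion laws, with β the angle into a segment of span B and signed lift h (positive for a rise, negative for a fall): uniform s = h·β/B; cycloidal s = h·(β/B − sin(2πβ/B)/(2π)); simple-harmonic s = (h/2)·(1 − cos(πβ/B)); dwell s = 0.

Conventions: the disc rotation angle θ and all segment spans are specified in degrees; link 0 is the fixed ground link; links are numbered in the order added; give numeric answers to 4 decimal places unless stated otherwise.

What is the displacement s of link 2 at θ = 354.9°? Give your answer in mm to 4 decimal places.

segment 1 (0° to 167.9°, dwell): s unchanged at 0.0000
segment 2 (167.9° to 247.5°, cycloidal, h = 16) is passed completely: s = 0.0000 + (16) = 16.0000
θ = 354.9° falls in segment 3 (247.5° to 360°, simple-harmonic, h = -16): β = 354.9 − 247.5 = 107.4°, B = 112.5°; Δs = -16/2·(1 − cos(π·0.9547)) = -15.9190; s = 16.0000 − 15.9190 = 0.0810

0.0810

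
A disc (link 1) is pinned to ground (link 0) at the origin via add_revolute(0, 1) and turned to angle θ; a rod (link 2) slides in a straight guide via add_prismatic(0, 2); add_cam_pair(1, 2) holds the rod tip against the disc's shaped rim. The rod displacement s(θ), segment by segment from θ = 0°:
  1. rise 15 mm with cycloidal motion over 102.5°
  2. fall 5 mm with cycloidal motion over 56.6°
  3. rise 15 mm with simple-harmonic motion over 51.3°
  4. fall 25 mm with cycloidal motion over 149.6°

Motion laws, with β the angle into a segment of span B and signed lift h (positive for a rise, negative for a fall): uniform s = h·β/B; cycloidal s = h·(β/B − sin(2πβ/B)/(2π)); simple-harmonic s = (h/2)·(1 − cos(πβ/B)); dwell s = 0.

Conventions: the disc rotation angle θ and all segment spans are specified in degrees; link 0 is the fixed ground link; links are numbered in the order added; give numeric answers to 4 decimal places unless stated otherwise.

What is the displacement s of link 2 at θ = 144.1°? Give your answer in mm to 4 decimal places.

segment 1 (0° to 102.5°, cycloidal, h = 15) is passed completely: s = 0.0000 + (15) = 15.0000
θ = 144.1° falls in segment 2 (102.5° to 159.1°, cycloidal, h = -5): β = 144.1 − 102.5 = 41.6°, B = 56.6°; Δs = -5·(0.7350 − sin(2π·0.7350)/(2π)) = -4.4671; s = 15.0000 − 4.4671 = 10.5329

10.5329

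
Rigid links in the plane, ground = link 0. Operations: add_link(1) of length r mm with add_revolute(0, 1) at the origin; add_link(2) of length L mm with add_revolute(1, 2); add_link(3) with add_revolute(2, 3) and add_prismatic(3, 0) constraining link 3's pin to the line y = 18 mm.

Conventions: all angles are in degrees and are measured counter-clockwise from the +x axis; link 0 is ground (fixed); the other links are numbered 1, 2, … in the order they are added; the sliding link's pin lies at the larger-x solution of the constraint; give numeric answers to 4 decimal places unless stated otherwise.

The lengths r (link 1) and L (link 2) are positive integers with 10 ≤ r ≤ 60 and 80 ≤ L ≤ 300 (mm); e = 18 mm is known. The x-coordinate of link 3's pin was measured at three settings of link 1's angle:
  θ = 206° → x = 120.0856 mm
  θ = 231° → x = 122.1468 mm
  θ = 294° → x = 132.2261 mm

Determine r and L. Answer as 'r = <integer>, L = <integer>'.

constraint per measurement: (x − r cos θ)² + (r sin θ − e)² = L²
subtracting the θ₁ and θ₂ equations cancels the r² and L² terms:
r = (x₁² − x₂²) / (2[(x₁cos θ₁ + e sin θ₁) − (x₂cos θ₂ + e sin θ₂)]) = 9.9999 → r = 10
L² = (x₁ − r cos θ₁)² + (r sin θ₁ − e)² = 17161.0094 → L = 131.0000 → L = 131
check at θ₃=294°: x = 132.2261 (printed 132.2261) ✓

r = 10, L = 131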